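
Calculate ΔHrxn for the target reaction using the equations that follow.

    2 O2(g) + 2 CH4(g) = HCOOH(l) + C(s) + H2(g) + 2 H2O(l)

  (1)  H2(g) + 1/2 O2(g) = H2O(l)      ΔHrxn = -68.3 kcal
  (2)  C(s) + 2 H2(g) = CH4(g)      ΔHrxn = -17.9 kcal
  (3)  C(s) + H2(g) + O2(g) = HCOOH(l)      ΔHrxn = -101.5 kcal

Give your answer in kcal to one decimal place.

(1) × 2 (scale by 2 for the 2 H2O(l)): (2)·(-68.3) = -136.6 kcal
(2) reversed and × 2 (CH4(g) must end up as a reactant; ×2 to match 2 CH4(g) in the target): (-2)·(-17.9) = +35.8 kcal
(3) as written (HCOOH(l) already on the product side): -101.5 kcal
ΔHrxn = (-136.6) + (+35.8) + (-101.5) = -202.3 kcal

ΔHrxn = -202.3 kcal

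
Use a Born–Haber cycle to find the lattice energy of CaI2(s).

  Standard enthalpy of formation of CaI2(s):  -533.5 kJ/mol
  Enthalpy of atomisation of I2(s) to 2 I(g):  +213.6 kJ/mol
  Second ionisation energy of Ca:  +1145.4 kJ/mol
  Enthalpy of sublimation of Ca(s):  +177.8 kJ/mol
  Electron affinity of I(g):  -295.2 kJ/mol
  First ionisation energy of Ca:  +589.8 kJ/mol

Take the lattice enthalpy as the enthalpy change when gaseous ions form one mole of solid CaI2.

ΔHf° = 1·ΔHsub + 1·(ΣIE) + 1·D(I2) + 2·EA + U
-533.5 = 1·(+177.8) + 1·(+1735.2) + 1·(+213.6) + 2·(-295.2) + U
U = -533.5 − (+1536.2) = -2069.7 kJ/mol

U = -2069.7 kJ/mol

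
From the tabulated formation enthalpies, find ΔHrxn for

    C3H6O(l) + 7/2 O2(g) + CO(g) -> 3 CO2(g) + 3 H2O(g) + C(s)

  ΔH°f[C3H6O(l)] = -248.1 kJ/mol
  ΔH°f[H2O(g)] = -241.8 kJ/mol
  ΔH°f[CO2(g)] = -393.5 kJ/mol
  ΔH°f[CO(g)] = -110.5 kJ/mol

Products: 3·(-393.5) + 3·(-241.8) + 1·(+0.0) = -1905.9
Reactants: 1·(-248.1) + 7/2·(+0.0) + 1·(-110.5) = -358.6
ΔHrxn = (-1905.9) − (-358.6) = -1547.3 kJ/mol

ΔHrxn = -1547.3 kJ/mol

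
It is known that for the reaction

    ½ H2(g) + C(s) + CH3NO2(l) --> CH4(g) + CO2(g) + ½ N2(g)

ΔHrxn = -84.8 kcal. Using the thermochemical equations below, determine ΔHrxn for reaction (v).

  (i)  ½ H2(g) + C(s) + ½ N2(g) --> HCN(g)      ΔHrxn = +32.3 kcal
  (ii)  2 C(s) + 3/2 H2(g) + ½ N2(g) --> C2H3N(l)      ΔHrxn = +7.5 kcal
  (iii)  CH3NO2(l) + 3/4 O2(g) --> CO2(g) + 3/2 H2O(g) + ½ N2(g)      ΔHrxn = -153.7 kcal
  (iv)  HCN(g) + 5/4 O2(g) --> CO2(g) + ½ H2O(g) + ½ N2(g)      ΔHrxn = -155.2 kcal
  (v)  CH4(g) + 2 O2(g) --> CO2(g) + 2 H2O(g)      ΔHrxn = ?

ΔHrxn = -191.8 kcal

(i) as written: +32.3 kcal
(ii): not needed (C2H3N(l) appears nowhere else).
(iii) as written (CH3NO2(l) already on the reactant side): -153.7 kcal
(iv) as written: -155.2 kcal
(v) reversed (CH4(g) must end up as a product): contributes −x
-84.8 = (+32.3) + (-153.7) + (-155.2) − x
x = (-84.8 − (-276.6)) / (-1) = -191.8 kcal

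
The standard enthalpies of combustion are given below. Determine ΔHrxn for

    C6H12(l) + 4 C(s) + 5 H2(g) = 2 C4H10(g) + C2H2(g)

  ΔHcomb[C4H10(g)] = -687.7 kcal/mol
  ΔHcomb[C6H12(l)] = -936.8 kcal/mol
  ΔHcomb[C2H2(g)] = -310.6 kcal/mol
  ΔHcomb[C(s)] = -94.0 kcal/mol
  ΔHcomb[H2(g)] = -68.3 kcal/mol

Using ΔH = Σ nΔHc°(reactants) − Σ nΔHc°(products):
= [1·(-936.8) + 4·(-94.0) + 5·(-68.3)] − [2·(-687.7) + 1·(-310.6)]
= 31.7 kcal/mol

ΔHrxn = 31.7 kcal/mol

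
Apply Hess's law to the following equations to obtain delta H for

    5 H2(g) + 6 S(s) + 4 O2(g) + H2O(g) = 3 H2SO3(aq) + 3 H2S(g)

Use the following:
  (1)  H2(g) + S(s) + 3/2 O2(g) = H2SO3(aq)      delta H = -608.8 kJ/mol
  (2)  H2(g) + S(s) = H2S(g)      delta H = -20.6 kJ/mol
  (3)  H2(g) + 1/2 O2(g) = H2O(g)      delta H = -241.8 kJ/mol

(1) × 3 (scale by 3 for the 3 H2SO3(aq)): (3)·(-608.8) = -1826.4 kJ/mol
(2) × 3 (scale by 3 for the 3 H2S(g)): (3)·(-20.6) = -61.8 kJ/mol
(3) reversed (H2O(g) must end up as a reactant): +241.8 kJ/mol
Summing the manipulated equations, delta H = (3)·(-608.8) + (3)·(-20.6) + (-1)·(-241.8) = -1646.4 kJ/mol

delta H = -1646.4 kJ/mol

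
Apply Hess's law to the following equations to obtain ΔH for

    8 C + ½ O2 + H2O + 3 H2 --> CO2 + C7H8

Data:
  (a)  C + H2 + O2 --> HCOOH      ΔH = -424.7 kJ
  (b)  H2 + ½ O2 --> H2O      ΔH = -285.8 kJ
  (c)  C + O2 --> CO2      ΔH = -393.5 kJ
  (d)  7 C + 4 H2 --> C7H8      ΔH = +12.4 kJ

ΔH = -95.3 kJ

(a): not needed.
(b) reversed: +285.8 kJ
(c) as written: -393.5 kJ
(d) as written: +12.4 kJ
By Hess's law, ΔH = (+285.8) + (-393.5) + (+12.4) = -95.3 kJ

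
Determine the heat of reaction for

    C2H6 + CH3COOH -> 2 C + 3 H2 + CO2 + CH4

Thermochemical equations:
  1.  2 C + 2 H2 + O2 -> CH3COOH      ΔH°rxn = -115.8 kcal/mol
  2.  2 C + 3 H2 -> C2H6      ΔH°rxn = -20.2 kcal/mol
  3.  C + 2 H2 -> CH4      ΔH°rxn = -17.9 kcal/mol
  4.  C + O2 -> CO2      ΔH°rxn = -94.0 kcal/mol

eq. 1 reversed: +115.8 kcal/mol
eq. 2 reversed: +20.2 kcal/mol
eq. 3 as written: -17.9 kcal/mol
eq. 4 as written: -94.0 kcal/mol
ΔH°rxn = (-1)·(-115.8) + (-1)·(-20.2) + (1)·(-17.9) + (1)·(-94.0) = 24.1 kcal/mol

ΔH°rxn = 24.1 kcal/mol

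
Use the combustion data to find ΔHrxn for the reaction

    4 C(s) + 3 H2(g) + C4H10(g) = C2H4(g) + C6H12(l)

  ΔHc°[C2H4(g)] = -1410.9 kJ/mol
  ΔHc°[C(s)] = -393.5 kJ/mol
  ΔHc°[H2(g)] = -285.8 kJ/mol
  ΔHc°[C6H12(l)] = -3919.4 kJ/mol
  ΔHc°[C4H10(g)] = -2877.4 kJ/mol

With combustion enthalpies, reactants minus products:
= [4·(-393.5) + 3·(-285.8) + 1·(-2877.4)] − [1·(-1410.9) + 1·(-3919.4)]
= 21.5 kJ/mol

ΔHrxn = 21.5 kJ/mol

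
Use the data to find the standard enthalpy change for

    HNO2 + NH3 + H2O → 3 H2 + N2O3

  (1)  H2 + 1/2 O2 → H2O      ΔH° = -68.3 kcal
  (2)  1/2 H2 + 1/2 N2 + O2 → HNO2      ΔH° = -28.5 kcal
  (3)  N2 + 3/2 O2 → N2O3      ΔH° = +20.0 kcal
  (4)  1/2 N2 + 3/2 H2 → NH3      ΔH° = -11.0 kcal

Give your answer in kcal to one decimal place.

(1) reversed: +68.3 kcal
(2) reversed: +28.5 kcal
(3) as written: +20.0 kcal
(4) reversed: +11.0 kcal
Summing the manipulated equations, ΔH° = (-1)·(-68.3) + (-1)·(-28.5) + (1)·(+20.0) + (-1)·(-11.0) = 127.8 kcal

ΔH° = 127.8 kcal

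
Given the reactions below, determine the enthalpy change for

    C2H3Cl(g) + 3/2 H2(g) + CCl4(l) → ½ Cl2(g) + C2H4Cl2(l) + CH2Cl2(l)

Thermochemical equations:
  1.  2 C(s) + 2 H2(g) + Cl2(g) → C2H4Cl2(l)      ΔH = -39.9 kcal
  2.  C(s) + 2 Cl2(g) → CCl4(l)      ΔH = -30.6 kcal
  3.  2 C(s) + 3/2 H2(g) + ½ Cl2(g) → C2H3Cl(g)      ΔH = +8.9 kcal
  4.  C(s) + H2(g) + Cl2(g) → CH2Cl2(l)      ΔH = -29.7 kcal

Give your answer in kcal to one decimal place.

eq. 1 as written (C2H4Cl2(l) already on the product side): -39.9 kcal
eq. 2 reversed (reverse to put CCl4(l) on the reactant side): +30.6 kcal
eq. 3 reversed (reverse to put C2H3Cl(g) on the reactant side): -8.9 kcal
eq. 4 as written (CH2Cl2(l) already on the product side): -29.7 kcal
Since enthalpy is a state function, ΔH = (-39.9) + (+30.6) + (-8.9) + (-29.7) = -47.9 kcal

ΔH = -47.9 kcal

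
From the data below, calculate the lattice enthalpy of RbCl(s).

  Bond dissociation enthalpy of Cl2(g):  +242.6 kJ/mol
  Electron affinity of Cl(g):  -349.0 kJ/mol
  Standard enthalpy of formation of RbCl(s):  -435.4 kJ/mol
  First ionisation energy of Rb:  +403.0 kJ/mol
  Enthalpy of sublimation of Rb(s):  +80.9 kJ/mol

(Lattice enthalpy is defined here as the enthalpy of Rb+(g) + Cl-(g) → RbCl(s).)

ΔHf° = 1·ΔHsub + 1·(ΣIE) + 1/2·D(Cl2) + 1·EA + U
-435.4 = 1·(+80.9) + 1·(+403.0) + 1/2·(+242.6) + 1·(-349.0) + U
U = -435.4 − (+256.2) = -691.6 kJ/mol

U = -691.6 kJ/mol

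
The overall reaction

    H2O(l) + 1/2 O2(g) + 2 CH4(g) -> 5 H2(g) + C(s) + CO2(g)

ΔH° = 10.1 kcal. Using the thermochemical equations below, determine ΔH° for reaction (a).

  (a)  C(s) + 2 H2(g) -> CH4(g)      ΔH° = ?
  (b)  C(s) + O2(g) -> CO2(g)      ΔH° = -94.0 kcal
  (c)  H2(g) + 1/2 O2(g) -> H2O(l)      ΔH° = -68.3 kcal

(a) reversed and × 2 (CH4(g) must end up as a reactant; scale by 2 for the 2 CH4(g)): contributes −2·x
(b) as written (CO2(g) already on the product side): -94.0 kcal
(c) reversed (H2O(l) must end up as a reactant): +68.3 kcal
+10.1 = (-94.0) + (+68.3) − 2·x
x = (+10.1 − (-25.7)) / (-2) = -17.9 kcal

ΔH° = -17.9 kcal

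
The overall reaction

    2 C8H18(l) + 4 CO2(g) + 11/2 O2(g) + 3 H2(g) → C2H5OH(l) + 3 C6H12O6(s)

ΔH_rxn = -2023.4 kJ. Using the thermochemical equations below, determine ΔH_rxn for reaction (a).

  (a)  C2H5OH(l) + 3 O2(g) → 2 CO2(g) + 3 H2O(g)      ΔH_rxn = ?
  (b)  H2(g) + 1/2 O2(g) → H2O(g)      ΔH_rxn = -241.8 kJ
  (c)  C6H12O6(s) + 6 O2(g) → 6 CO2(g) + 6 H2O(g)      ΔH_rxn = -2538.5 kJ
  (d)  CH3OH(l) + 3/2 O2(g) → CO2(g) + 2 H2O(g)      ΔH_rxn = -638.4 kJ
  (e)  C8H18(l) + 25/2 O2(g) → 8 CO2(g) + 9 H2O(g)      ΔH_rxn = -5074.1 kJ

(a) reversed: contributes −x
(b) × 3: (3)·(-241.8) = -725.4 kJ
(c) reversed and × 3: (-3)·(-2538.5) = +7615.5 kJ
(d): not needed.
(e) × 2: (2)·(-5074.1) = -10148.2 kJ
-2023.4 = (-725.4) + (+7615.5) + (-10148.2) − x
x = (-2023.4 − (-3258.1)) / (-1) = -1234.7 kJ

ΔH_rxn = -1234.7 kJ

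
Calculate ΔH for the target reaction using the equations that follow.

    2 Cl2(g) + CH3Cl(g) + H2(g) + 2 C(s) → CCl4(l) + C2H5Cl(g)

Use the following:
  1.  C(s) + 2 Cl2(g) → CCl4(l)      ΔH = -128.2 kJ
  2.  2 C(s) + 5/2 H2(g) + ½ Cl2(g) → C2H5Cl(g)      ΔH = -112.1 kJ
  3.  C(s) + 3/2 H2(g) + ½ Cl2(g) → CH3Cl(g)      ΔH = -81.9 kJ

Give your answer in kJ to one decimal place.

ΔH = -158.4 kJ

eq. 1 as written: -128.2 kJ
eq. 2 as written: -112.1 kJ
eq. 3 reversed: +81.9 kJ
By Hess's law, ΔH = (-128.2) + (-112.1) + (+81.9) = -158.4 kJ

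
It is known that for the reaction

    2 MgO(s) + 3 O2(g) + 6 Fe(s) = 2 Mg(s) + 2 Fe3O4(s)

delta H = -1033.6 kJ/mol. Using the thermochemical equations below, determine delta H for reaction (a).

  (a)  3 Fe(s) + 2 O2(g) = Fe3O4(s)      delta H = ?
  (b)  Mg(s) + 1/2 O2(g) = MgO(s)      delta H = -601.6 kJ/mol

(a) × 2: contributes 2·x
(b) reversed and × 2: (-2)·(-601.6) = +1203.2 kJ/mol
-1033.6 = (+1203.2) + 2·x
x = (-1033.6 − (+1203.2)) / (2) = -1118.4 kJ/mol

delta H = -1118.4 kJ/mol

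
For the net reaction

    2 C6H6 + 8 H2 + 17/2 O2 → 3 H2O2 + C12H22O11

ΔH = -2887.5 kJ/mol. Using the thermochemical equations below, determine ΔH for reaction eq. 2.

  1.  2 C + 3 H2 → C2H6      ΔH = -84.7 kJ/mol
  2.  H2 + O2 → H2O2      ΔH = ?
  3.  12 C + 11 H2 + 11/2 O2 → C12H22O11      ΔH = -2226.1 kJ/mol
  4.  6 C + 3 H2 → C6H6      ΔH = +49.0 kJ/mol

ΔH = -187.8 kJ/mol

eq. 1: not needed (C2H6 appears nowhere else).
eq. 2 × 3 (scale by 3 for the 3 H2O2): contributes 3·x
eq. 3 as written (C12H22O11 already on the product side): -2226.1 kJ/mol
eq. 4 reversed and × 2 (reverse to put C6H6 on the reactant side; scale by 2 for the 2 C6H6): (-2)·(+49.0) = -98.0 kJ/mol
-2887.5 = (-2226.1) + (-98.0) + 3·x
x = (-2887.5 − (-2324.1)) / (3) = -187.8 kJ/mol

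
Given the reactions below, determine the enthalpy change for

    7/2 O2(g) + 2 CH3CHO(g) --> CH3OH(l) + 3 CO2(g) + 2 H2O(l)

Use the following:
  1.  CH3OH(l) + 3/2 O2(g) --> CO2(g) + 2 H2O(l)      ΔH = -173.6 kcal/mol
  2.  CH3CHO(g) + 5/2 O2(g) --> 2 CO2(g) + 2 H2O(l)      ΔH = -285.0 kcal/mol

eq. 1 reversed (reverse to put CH3OH(l) on the product side): +173.6 kcal/mol
eq. 2 × 2 (scale by 2 for the 2 CH3CHO(g)): (2)·(-285.0) = -570.0 kcal/mol
Since enthalpy is a state function, ΔH = (+173.6) + (-570.0) = -396.4 kcal/mol

ΔH = -396.4 kcal/mol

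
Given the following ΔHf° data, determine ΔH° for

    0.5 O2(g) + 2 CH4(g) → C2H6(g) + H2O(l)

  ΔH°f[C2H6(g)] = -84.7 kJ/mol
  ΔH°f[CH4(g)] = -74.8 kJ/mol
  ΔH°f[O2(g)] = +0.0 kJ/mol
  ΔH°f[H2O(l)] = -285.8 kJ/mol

Products: 1·(-84.7) + 1·(-285.8) = -370.5
Reactants: 1/2·(+0.0) + 2·(-74.8) = -149.6
ΔH° = (-370.5) − (-149.6) = -220.9 kJ/mol

ΔH° = -220.9 kJ/mol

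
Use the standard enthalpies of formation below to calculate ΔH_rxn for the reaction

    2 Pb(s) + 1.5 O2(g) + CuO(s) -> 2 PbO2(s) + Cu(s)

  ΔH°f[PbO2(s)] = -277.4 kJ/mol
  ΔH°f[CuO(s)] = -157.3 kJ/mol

ΔH_rxn = -397.5 kJ/mol

Products: 2·(-277.4) + 1·(+0.0) = -554.8
Reactants: 2·(+0.0) + 3/2·(+0.0) + 1·(-157.3) = -157.3
ΔH_rxn = (-554.8) − (-157.3) = -397.5 kJ/mol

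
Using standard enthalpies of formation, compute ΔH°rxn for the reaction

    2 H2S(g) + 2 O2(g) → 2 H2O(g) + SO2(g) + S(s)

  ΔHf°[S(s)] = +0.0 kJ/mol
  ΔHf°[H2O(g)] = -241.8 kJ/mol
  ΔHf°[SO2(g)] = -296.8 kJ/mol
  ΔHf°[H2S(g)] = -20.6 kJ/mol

ΔH°rxn = -739.2 kJ/mol

ΔH°rxn = Σ nΔHf°(products) − Σ nΔHf°(reactants).
Products: 2·(-241.8) + 1·(-296.8) + 1·(+0.0) = -780.4
Reactants: 2·(-20.6) + 2·(+0.0) = -41.2
ΔH°rxn = (-780.4) − (-41.2) = -739.2 kJ/mol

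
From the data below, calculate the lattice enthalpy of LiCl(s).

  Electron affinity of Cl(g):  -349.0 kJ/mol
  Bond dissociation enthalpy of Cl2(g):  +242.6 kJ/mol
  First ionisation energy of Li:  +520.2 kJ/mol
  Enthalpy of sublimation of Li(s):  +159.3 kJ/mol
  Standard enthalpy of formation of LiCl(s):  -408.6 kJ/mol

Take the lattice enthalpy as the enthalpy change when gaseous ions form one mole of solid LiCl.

ΔHf° = 1·ΔHsub + 1·(ΣIE) + 1/2·D(Cl2) + 1·EA + U
-408.6 = 1·(+159.3) + 1·(+520.2) + 1/2·(+242.6) + 1·(-349.0) + U
U = -408.6 − (+451.8) = -860.4 kJ/mol

U = -860.4 kJ/mol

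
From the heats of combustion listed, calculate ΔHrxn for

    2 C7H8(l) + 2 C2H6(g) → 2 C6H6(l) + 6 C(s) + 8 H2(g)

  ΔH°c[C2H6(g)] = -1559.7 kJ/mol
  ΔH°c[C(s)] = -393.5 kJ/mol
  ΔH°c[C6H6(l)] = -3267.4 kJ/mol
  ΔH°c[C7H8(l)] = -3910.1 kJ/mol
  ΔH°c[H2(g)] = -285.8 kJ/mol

Using ΔH = Σ nΔHc°(reactants) − Σ nΔHc°(products):
= [2·(-3910.1) + 2·(-1559.7)] − [2·(-3267.4) + 6·(-393.5) + 8·(-285.8)]
= 242.6 kJ/mol

ΔHrxn = 242.6 kJ/mol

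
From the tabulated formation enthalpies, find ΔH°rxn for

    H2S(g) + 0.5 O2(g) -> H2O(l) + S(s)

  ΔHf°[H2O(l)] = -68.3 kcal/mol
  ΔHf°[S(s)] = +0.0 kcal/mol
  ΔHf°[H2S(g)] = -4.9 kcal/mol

ΔH°rxn = -63.4 kcal/mol

ΔH°rxn = Σ nΔHf°(products) − Σ nΔHf°(reactants).
Products: 1·(-68.3) + 1·(+0.0) = -68.3
Reactants: 1·(-4.9) + 1/2·(+0.0) = -4.9
ΔH°rxn = (-68.3) − (-4.9) = -63.4 kcal/mol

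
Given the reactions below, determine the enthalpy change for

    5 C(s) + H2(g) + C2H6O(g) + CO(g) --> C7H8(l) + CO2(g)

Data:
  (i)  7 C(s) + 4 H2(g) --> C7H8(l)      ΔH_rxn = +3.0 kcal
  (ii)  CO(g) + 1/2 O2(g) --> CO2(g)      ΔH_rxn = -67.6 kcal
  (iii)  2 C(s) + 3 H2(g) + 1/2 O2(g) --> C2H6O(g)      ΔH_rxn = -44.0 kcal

ΔH_rxn = -20.6 kcal

(i) as written: +3.0 kcal
(ii) as written: -67.6 kcal
(iii) reversed: +44.0 kcal
ΔH_rxn = (1)·(+3.0) + (1)·(-67.6) + (-1)·(-44.0) = -20.6 kcal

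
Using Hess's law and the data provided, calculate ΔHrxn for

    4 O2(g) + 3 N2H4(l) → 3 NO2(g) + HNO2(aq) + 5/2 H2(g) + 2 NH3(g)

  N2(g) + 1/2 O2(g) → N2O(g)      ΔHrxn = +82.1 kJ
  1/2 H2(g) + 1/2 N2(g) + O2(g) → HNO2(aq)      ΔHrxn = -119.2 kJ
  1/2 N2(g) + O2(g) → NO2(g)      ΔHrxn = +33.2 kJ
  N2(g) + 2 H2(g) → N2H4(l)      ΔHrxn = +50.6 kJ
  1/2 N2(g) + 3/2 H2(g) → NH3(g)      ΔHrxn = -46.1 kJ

equation 1: not needed (N2O(g) appears nowhere else).
equation 2 as written (HNO2(aq) already on the product side): -119.2 kJ
equation 3 × 3 (×3 to match 3 NO2(g) in the target): (3)·(+33.2) = +99.6 kJ
equation 4 reversed and × 3 (N2H4(l) must end up as a reactant; ×3 to match 3 N2H4(l) in the target): (-3)·(+50.6) = -151.8 kJ
equation 5 × 2 (scale by 2 for the 2 NH3(g)): (2)·(-46.1) = -92.2 kJ
Since enthalpy is a state function, ΔHrxn = (1)·(-119.2) + (3)·(+33.2) + (-3)·(+50.6) + (2)·(-46.1) = -263.6 kJ

ΔHrxn = -263.6 kJ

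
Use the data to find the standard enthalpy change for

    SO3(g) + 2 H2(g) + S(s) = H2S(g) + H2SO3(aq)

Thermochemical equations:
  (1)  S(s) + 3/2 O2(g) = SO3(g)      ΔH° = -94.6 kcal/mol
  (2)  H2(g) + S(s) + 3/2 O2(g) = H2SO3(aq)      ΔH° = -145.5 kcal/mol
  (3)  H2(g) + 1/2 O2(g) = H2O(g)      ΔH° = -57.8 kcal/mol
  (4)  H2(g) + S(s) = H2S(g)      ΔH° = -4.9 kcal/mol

ΔH° = -55.8 kcal/mol

(1) reversed (SO3(g) must end up as a reactant): +94.6 kcal/mol
(2) as written (H2SO3(aq) already on the product side): -145.5 kcal/mol
(3): not needed (H2O(g) appears nowhere else).
(4) as written (H2S(g) already on the product side): -4.9 kcal/mol
ΔH° = (-1)·(-94.6) + (1)·(-145.5) + (1)·(-4.9) = -55.8 kcal/mol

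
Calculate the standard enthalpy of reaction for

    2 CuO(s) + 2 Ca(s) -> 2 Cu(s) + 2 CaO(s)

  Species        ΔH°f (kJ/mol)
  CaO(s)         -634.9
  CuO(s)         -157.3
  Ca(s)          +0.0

Products: 2·(+0.0) + 2·(-634.9) = -1269.8
Reactants: 2·(-157.3) + 2·(+0.0) = -314.6
ΔH_rxn = (-1269.8) − (-314.6) = -955.2 kJ/mol

ΔH_rxn = -955.2 kJ/mol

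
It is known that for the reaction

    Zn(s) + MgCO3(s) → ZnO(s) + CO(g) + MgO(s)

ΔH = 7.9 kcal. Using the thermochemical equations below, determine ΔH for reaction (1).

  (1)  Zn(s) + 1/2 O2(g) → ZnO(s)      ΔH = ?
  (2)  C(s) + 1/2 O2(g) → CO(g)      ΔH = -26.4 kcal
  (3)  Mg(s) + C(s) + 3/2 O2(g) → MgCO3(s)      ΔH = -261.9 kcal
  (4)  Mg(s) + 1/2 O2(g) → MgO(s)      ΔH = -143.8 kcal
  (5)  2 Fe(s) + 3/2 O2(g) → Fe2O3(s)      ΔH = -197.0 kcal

(1) as written: contributes x
(2) as written: -26.4 kcal
(3) reversed: +261.9 kcal
(4) as written: -143.8 kcal
(5): not needed.
+7.9 = (-26.4) + (+261.9) + (-143.8) + x
x = (+7.9 − (+91.7)) / (1) = -83.8 kcal

ΔH = -83.8 kcal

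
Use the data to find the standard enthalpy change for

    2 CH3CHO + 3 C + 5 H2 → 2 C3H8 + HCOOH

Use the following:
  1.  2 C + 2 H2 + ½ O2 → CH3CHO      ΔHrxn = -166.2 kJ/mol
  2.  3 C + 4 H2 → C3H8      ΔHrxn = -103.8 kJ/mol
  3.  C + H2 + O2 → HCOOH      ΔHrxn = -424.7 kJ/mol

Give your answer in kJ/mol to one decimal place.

eq. 1 reversed and × 2 (CH3CHO must end up as a reactant; ×2 to match 2 CH3CHO in the target): (-2)·(-166.2) = +332.4 kJ/mol
eq. 2 × 2 (scale by 2 for the 2 C3H8): (2)·(-103.8) = -207.6 kJ/mol
eq. 3 as written (HCOOH already on the product side): -424.7 kJ/mol
ΔHrxn = (+332.4) + (-207.6) + (-424.7) = -299.9 kJ/mol

ΔHrxn = -299.9 kJ/mol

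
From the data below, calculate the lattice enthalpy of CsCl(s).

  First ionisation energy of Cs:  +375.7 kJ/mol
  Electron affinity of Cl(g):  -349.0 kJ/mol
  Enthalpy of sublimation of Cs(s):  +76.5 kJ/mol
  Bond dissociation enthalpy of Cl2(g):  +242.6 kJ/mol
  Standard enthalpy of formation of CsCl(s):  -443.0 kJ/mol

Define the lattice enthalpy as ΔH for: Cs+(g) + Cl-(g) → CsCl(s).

ΔHf° = 1·ΔHsub + 1·(ΣIE) + 1/2·D(Cl2) + 1·EA + U
-443.0 = 1·(+76.5) + 1·(+375.7) + 1/2·(+242.6) + 1·(-349.0) + U
U = -443.0 − (+224.5) = -667.5 kJ/mol

U = -667.5 kJ/mol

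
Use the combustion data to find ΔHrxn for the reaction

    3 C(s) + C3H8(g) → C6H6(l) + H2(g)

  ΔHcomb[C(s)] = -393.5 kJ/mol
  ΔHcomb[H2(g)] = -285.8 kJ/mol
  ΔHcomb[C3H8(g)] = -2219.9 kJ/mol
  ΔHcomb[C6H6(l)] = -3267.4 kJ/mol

Using ΔH = Σ nΔHc°(reactants) − Σ nΔHc°(products):
= [3·(-393.5) + 1·(-2219.9)] − [1·(-3267.4) + 1·(-285.8)]
= 152.8 kJ/mol

ΔHrxn = 152.8 kJ/mol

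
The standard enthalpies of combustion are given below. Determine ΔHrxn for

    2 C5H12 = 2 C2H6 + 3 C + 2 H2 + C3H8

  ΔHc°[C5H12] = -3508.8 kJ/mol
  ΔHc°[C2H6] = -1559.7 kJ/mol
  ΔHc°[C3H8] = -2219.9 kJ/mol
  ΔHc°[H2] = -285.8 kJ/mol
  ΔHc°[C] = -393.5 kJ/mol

ΔHrxn = 73.8 kJ/mol

Using ΔH = Σ nΔHc°(reactants) − Σ nΔHc°(products):
= [2·(-3508.8)] − [2·(-1559.7) + 3·(-393.5) + 2·(-285.8) + 1·(-2219.9)]
= 73.8 kJ/mol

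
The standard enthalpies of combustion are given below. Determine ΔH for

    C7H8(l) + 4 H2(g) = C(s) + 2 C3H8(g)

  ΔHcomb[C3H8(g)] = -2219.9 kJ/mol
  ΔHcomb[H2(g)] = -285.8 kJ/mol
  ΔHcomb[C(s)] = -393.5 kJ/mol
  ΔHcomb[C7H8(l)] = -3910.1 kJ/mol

ΔH = -220.0 kJ/mol

With combustion enthalpies, reactants minus products:
= [1·(-3910.1) + 4·(-285.8)] − [1·(-393.5) + 2·(-2219.9)]
= -220.0 kJ/mol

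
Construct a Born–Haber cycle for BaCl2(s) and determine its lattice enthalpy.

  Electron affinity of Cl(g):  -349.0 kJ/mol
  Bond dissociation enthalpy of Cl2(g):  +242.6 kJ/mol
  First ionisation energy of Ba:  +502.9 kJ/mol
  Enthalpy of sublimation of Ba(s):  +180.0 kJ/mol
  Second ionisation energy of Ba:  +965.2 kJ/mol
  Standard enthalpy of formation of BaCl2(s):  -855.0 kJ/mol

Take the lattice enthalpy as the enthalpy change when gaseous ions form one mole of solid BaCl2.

U = -2047.7 kJ/mol

ΔHf° = 1·ΔHsub + 1·(ΣIE) + 1·D(Cl2) + 2·EA + U
-855.0 = 1·(+180.0) + 1·(+1468.1) + 1·(+242.6) + 2·(-349.0) + U
U = -855.0 − (+1192.7) = -2047.7 kJ/mol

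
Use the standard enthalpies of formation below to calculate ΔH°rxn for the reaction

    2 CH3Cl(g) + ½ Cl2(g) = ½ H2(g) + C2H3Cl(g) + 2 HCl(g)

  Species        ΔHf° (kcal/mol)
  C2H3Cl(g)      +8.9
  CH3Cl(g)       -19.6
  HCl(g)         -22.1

ΔH°rxn = 3.9 kcal/mol

Products: 1/2·(+0.0) + 1·(+8.9) + 2·(-22.1) = -35.3
Reactants: 2·(-19.6) + 1/2·(+0.0) = -39.2
ΔH°rxn = (-35.3) − (-39.2) = 3.9 kcal/mol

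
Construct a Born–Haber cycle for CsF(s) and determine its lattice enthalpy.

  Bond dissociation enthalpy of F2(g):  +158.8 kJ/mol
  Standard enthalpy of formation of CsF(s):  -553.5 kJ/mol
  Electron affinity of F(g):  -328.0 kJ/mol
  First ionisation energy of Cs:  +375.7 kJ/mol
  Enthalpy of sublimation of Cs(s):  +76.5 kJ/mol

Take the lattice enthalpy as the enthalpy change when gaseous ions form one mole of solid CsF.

U = -757.1 kJ/mol

ΔHf° = 1·ΔHsub + 1·(ΣIE) + 1/2·D(F2) + 1·EA + U
-553.5 = 1·(+76.5) + 1·(+375.7) + 1/2·(+158.8) + 1·(-328.0) + U
U = -553.5 − (+203.6) = -757.1 kJ/mol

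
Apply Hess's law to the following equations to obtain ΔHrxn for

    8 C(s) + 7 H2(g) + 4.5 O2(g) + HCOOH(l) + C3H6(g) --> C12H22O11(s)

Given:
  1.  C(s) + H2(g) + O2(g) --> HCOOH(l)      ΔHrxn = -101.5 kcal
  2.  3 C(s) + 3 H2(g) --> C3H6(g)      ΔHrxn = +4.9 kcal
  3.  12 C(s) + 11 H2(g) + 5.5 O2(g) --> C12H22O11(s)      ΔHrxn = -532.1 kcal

eq. 1 reversed: +101.5 kcal
eq. 2 reversed: -4.9 kcal
eq. 3 as written: -532.1 kcal
Combining the equations, ΔHrxn = (-1)·(-101.5) + (-1)·(+4.9) + (1)·(-532.1) = -435.5 kcal

ΔHrxn = -435.5 kcal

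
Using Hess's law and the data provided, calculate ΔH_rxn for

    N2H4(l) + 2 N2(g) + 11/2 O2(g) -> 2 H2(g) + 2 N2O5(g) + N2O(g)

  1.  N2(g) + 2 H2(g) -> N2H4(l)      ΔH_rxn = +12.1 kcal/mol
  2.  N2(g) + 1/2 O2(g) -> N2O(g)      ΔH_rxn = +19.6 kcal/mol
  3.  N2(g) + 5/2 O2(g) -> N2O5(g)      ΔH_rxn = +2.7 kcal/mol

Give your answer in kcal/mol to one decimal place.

eq. 1 reversed: -12.1 kcal/mol
eq. 2 as written: +19.6 kcal/mol
eq. 3 × 2: (2)·(+2.7) = +5.4 kcal/mol
Since enthalpy is a state function, ΔH_rxn = (-1)·(+12.1) + (1)·(+19.6) + (2)·(+2.7) = 12.9 kcal/mol

ΔH_rxn = 12.9 kcal/mol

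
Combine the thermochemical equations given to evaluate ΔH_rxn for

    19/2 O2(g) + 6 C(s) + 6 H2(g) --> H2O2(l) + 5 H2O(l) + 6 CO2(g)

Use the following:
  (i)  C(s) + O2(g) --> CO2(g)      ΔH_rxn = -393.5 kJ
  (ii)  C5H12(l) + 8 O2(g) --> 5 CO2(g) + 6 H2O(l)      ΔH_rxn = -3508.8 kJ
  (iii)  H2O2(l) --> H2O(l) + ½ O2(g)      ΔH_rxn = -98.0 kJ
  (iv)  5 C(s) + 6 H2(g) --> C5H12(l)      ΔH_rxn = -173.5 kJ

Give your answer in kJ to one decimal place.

(i) as written: -393.5 kJ
(ii) as written: -3508.8 kJ
(iii) reversed (reverse to put H2O2(l) on the product side): +98.0 kJ
(iv) as written (H2(g) already on the reactant side): -173.5 kJ
Combining the equations, ΔH_rxn = (1)·(-393.5) + (1)·(-3508.8) + (-1)·(-98.0) + (1)·(-173.5) = -3977.8 kJ

ΔH_rxn = -3977.8 kJ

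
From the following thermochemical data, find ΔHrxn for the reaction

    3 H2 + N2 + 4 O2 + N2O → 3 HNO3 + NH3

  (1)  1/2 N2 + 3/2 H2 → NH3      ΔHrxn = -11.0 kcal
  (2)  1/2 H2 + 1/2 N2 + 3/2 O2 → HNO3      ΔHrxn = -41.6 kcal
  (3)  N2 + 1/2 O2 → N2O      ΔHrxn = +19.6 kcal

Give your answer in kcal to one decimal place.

ΔHrxn = -155.4 kcal

(1) as written (NH3 already on the product side): -11.0 kcal
(2) × 3 (scale by 3 for the 3 HNO3): (3)·(-41.6) = -124.8 kcal
(3) reversed (reverse to put N2O on the reactant side): -19.6 kcal
ΔHrxn = (1)·(-11.0) + (3)·(-41.6) + (-1)·(+19.6) = -155.4 kcal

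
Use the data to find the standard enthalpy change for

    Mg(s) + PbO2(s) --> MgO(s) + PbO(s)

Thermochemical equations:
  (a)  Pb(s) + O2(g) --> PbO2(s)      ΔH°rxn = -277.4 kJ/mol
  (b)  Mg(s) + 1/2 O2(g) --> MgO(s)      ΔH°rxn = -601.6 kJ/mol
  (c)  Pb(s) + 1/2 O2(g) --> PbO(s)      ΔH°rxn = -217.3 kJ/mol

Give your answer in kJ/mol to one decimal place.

(a) reversed (reverse to put PbO2(s) on the reactant side): +277.4 kJ/mol
(b) as written (MgO(s) already on the product side): -601.6 kJ/mol
(c) as written (PbO(s) already on the product side): -217.3 kJ/mol
ΔH°rxn = (-1)·(-277.4) + (1)·(-601.6) + (1)·(-217.3) = -541.5 kJ/mol

ΔH°rxn = -541.5 kJ/mol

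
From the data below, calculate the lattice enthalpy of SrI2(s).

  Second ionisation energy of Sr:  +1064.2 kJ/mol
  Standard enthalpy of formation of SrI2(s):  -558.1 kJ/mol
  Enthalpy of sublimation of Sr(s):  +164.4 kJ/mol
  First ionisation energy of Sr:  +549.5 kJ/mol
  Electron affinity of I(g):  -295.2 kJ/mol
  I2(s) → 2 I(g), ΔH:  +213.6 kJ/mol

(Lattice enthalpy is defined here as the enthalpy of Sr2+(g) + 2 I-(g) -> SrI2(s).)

U = -1959.4 kJ/mol

ΔHf° = 1·ΔHsub + 1·(ΣIE) + 1·D(I2) + 2·EA + U
-558.1 = 1·(+164.4) + 1·(+1613.7) + 1·(+213.6) + 2·(-295.2) + U
U = -558.1 − (+1401.3) = -1959.4 kJ/mol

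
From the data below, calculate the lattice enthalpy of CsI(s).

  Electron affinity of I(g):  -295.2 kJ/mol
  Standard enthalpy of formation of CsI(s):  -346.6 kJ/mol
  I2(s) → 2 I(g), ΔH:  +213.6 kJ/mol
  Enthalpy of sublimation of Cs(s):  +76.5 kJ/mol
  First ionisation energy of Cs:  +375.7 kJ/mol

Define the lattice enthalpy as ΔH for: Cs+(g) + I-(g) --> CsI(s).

U = -610.4 kJ/mol

ΔHf° = 1·ΔHsub + 1·(ΣIE) + 1/2·D(I2) + 1·EA + U
-346.6 = 1·(+76.5) + 1·(+375.7) + 1/2·(+213.6) + 1·(-295.2) + U
U = -346.6 − (+263.8) = -610.4 kJ/mol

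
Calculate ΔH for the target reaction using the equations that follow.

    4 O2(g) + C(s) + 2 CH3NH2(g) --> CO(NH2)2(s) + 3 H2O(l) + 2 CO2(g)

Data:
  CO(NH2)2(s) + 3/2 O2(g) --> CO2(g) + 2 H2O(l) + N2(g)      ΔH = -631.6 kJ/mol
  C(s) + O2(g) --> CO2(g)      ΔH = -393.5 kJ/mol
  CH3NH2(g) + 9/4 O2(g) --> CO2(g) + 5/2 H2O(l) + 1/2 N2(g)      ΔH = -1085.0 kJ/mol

ΔH = -1931.9 kJ/mol

equation 1 reversed (CO(NH2)2(s) must end up as a product): +631.6 kJ/mol
equation 2 as written (C(s) already on the reactant side): -393.5 kJ/mol
equation 3 × 2 (scale by 2 for the 2 CH3NH2(g)): (2)·(-1085.0) = -2170.0 kJ/mol
ΔH = (+631.6) + (-393.5) + (-2170.0) = -1931.9 kJ/mol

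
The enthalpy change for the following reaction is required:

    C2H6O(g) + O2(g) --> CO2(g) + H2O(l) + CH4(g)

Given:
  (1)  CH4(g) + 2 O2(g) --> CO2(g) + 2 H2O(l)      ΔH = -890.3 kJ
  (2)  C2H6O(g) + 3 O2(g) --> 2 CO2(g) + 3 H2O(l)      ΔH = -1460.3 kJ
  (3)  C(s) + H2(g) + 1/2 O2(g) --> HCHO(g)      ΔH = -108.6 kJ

ΔH = -570.0 kJ

(1) reversed (reverse to put CH4(g) on the product side): +890.3 kJ
(2) as written (C2H6O(g) already on the reactant side): -1460.3 kJ
(3): not needed (C(s) appears nowhere else).
ΔH = (+890.3) + (-1460.3) = -570.0 kJ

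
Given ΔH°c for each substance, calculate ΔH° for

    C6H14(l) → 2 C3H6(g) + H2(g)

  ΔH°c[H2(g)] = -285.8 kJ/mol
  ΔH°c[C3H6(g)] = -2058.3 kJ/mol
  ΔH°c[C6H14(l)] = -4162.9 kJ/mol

ΔH° = 239.5 kJ/mol

Using ΔH = Σ nΔHc°(reactants) − Σ nΔHc°(products):
= [1·(-4162.9)] − [2·(-2058.3) + 1·(-285.8)]
= 239.5 kJ/mol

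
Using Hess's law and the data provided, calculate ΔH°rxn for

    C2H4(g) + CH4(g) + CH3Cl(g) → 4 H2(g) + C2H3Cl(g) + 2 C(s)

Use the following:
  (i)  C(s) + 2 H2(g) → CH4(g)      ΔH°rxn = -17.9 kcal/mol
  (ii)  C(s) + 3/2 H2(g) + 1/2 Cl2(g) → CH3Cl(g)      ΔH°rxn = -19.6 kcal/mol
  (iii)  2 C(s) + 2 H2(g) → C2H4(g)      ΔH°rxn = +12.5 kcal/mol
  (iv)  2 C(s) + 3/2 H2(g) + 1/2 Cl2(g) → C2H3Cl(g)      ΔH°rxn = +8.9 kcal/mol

(i) reversed (CH4(g) must end up as a reactant): +17.9 kcal/mol
(ii) reversed (CH3Cl(g) must end up as a reactant): +19.6 kcal/mol
(iii) reversed (C2H4(g) must end up as a reactant): -12.5 kcal/mol
(iv) as written (C2H3Cl(g) already on the product side): +8.9 kcal/mol
ΔH°rxn = (+17.9) + (+19.6) + (-12.5) + (+8.9) = 33.9 kcal/mol

ΔH°rxn = 33.9 kcal/mol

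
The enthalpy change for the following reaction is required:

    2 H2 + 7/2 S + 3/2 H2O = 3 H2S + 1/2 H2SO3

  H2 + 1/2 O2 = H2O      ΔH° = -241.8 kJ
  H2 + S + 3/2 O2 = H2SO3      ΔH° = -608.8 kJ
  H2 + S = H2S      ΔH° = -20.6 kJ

ΔH° = -3.5 kJ

equation 1 reversed and × 3/2: (-3/2)·(-241.8) = +362.7 kJ
equation 2 × 1/2: (1/2)·(-608.8) = -304.4 kJ
equation 3 × 3: (3)·(-20.6) = -61.8 kJ
Since enthalpy is a state function, ΔH° = (+362.7) + (-304.4) + (-61.8) = -3.5 kJ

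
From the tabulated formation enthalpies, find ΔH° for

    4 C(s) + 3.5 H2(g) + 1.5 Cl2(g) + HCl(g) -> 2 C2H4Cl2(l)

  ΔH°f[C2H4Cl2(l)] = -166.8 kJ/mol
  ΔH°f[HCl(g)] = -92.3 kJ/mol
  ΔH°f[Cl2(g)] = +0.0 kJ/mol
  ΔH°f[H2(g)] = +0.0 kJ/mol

ΔH° = -241.3 kJ/mol

ΔH°rxn = Σ nΔHf°(products) − Σ nΔHf°(reactants).
Products: 2·(-166.8) = -333.6
Reactants: 4·(+0.0) + 7/2·(+0.0) + 3/2·(+0.0) + 1·(-92.3) = -92.3
ΔH° = (-333.6) − (-92.3) = -241.3 kJ/mol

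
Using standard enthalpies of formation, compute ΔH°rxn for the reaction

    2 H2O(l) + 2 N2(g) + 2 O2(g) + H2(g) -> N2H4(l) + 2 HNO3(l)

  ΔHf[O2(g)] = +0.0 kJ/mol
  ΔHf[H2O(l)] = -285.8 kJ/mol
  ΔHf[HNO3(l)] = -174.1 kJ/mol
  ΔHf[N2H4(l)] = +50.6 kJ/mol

ΔH°rxn = 274.0 kJ/mol

ΔH°rxn = Σ nΔHf°(products) − Σ nΔHf°(reactants).
Products: 1·(+50.6) + 2·(-174.1) = -297.6
Reactants: 2·(-285.8) + 2·(+0.0) + 2·(+0.0) + 1·(+0.0) = -571.6
ΔH°rxn = (-297.6) − (-571.6) = 274.0 kJ/mol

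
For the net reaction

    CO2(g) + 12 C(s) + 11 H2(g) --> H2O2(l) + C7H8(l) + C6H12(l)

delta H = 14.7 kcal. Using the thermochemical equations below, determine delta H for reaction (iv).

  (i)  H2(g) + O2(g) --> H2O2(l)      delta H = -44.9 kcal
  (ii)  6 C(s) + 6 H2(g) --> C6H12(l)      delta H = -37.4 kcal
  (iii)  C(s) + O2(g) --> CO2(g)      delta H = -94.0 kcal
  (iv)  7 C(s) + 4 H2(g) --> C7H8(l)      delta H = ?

delta H = 3.0 kcal

(i) as written: -44.9 kcal
(ii) as written: -37.4 kcal
(iii) reversed: +94.0 kcal
(iv) as written: contributes x
+14.7 = (-44.9) + (-37.4) + (+94.0) + x
x = (+14.7 − (+11.7)) / (1) = 3.0 kcal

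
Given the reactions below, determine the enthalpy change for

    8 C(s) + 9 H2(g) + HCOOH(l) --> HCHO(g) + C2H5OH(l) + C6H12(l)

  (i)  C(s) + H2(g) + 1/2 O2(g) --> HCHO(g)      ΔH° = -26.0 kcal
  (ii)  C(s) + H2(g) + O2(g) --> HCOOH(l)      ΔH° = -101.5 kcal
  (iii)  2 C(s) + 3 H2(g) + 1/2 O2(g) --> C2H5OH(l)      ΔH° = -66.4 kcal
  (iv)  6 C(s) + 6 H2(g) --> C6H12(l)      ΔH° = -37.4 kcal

ΔH° = -28.3 kcal

(i) as written: -26.0 kcal
(ii) reversed: +101.5 kcal
(iii) as written: -66.4 kcal
(iv) as written: -37.4 kcal
Summing the manipulated equations, ΔH° = (-26.0) + (+101.5) + (-66.4) + (-37.4) = -28.3 kcal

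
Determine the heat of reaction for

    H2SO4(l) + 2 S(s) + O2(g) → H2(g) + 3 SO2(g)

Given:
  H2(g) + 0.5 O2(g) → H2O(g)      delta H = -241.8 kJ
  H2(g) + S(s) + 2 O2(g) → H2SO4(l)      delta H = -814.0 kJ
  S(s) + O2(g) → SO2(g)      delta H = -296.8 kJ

equation 1: not needed (H2O(g) appears nowhere else).
equation 2 reversed (H2SO4(l) must end up as a reactant): +814.0 kJ
equation 3 × 3 (×3 to match 3 SO2(g) in the target): (3)·(-296.8) = -890.4 kJ
Since enthalpy is a state function, delta H = (+814.0) + (-890.4) = -76.4 kJ

delta H = -76.4 kJ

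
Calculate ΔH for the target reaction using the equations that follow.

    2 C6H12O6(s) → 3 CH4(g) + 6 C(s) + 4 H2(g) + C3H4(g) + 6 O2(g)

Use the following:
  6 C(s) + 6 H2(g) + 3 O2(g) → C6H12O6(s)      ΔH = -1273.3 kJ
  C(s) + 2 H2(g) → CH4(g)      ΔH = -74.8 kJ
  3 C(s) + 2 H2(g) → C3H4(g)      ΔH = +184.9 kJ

equation 1 reversed and × 2 (C6H12O6(s) must end up as a reactant; ×2 to match 2 C6H12O6(s) in the target): (-2)·(-1273.3) = +2546.6 kJ
equation 2 × 3 (scale by 3 for the 3 CH4(g)): (3)·(-74.8) = -224.4 kJ
equation 3 as written (C3H4(g) already on the product side): +184.9 kJ
ΔH = (-2)·(-1273.3) + (3)·(-74.8) + (1)·(+184.9) = 2507.1 kJ

ΔH = 2507.1 kJ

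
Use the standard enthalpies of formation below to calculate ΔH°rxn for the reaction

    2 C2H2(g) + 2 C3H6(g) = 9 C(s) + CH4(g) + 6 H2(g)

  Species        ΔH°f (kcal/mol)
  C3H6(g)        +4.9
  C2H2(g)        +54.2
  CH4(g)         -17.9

ΔH°rxn = -136.1 kcal/mol

Products: 9·(+0.0) + 1·(-17.9) + 6·(+0.0) = -17.9
Reactants: 2·(+54.2) + 2·(+4.9) = +118.2
ΔH°rxn = (-17.9) − (+118.2) = -136.1 kcal/mol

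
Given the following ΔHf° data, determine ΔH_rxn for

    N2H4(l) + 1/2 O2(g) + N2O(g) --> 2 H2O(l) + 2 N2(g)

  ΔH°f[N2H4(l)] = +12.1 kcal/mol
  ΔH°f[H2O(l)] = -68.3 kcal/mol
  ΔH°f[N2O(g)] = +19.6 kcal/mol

Products: 2·(-68.3) + 2·(+0.0) = -136.6
Reactants: 1·(+12.1) + 1/2·(+0.0) + 1·(+19.6) = +31.7
ΔH_rxn = (-136.6) − (+31.7) = -168.3 kcal/mol

ΔH_rxn = -168.3 kcal/mol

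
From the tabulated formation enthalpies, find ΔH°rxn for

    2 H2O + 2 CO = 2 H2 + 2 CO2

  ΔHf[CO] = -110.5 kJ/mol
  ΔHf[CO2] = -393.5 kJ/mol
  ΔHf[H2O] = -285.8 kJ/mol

ΔH°rxn = 5.6 kJ/mol

ΔH°rxn = Σ nΔHf°(products) − Σ nΔHf°(reactants).
Products: 2·(+0.0) + 2·(-393.5) = -787.0
Reactants: 2·(-285.8) + 2·(-110.5) = -792.6
ΔH°rxn = (-787.0) − (-792.6) = 5.6 kJ/mol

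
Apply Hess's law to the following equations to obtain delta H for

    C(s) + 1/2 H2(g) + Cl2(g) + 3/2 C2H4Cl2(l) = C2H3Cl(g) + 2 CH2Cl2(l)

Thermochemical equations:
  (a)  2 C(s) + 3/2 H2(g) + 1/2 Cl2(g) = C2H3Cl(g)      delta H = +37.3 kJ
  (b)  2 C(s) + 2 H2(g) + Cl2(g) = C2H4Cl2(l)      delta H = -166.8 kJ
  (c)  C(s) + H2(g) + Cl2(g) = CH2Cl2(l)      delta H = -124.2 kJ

(a) as written (C2H3Cl(g) already on the product side): +37.3 kJ
(b) reversed and × 3/2 (C2H4Cl2(l) must end up as a reactant; scale by 3/2 for the 3/2 C2H4Cl2(l)): (-3/2)·(-166.8) = +250.2 kJ
(c) × 2 (×2 to match 2 CH2Cl2(l) in the target): (2)·(-124.2) = -248.4 kJ
Since enthalpy is a state function, delta H = (1)·(+37.3) + (-3/2)·(-166.8) + (2)·(-124.2) = 39.1 kJ

delta H = 39.1 kJ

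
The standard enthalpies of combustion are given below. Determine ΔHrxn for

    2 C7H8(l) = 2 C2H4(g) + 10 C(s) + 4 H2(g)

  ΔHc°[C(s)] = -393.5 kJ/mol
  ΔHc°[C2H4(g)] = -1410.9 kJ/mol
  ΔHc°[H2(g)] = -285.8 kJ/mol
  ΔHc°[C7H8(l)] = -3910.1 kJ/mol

Using ΔH = Σ nΔHc°(reactants) − Σ nΔHc°(products):
= [2·(-3910.1)] − [2·(-1410.9) + 10·(-393.5) + 4·(-285.8)]
= 79.8 kJ/mol

ΔHrxn = 79.8 kJ/mol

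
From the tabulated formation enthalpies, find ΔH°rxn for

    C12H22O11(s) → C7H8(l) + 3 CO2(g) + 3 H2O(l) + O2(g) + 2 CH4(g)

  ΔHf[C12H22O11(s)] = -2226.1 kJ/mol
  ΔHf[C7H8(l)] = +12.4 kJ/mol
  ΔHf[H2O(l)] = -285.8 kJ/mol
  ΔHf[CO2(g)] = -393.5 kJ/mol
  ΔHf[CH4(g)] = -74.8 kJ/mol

Products: 1·(+12.4) + 3·(-393.5) + 3·(-285.8) + 1·(+0.0) + 2·(-74.8) = -2175.1
Reactants: 1·(-2226.1) = -2226.1
ΔH°rxn = (-2175.1) − (-2226.1) = 51.0 kJ/mol

ΔH°rxn = 51.0 kJ/mol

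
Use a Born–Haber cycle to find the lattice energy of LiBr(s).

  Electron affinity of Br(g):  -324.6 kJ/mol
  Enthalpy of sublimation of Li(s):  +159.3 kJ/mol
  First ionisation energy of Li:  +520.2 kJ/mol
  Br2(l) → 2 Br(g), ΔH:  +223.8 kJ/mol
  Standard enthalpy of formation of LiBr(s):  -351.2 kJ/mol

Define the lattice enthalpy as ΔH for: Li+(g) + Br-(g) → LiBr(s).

ΔHf° = 1·ΔHsub + 1·(ΣIE) + 1/2·D(Br2) + 1·EA + U
-351.2 = 1·(+159.3) + 1·(+520.2) + 1/2·(+223.8) + 1·(-324.6) + U
U = -351.2 − (+466.8) = -818.0 kJ/mol

U = -818.0 kJ/mol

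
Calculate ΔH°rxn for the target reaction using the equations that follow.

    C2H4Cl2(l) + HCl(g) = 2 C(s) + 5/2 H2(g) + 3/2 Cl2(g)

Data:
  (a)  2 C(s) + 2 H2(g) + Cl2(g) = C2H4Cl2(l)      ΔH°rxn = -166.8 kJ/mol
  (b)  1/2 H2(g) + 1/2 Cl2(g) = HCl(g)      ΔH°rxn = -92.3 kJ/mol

(a) reversed (C2H4Cl2(l) must end up as a reactant): +166.8 kJ/mol
(b) reversed (HCl(g) must end up as a reactant): +92.3 kJ/mol
ΔH°rxn = (+166.8) + (+92.3) = 259.1 kJ/mol

ΔH°rxn = 259.1 kJ/mol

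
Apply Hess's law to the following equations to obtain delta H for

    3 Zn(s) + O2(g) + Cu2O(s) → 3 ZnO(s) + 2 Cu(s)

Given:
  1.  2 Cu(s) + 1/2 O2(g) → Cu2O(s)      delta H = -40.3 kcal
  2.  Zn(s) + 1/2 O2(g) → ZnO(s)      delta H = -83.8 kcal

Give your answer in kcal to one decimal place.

delta H = -211.1 kcal

eq. 1 reversed (reverse to put Cu2O(s) on the reactant side): +40.3 kcal
eq. 2 × 3 (scale by 3 for the 3 ZnO(s)): (3)·(-83.8) = -251.4 kcal
Since enthalpy is a state function, delta H = (-1)·(-40.3) + (3)·(-83.8) = -211.1 kcal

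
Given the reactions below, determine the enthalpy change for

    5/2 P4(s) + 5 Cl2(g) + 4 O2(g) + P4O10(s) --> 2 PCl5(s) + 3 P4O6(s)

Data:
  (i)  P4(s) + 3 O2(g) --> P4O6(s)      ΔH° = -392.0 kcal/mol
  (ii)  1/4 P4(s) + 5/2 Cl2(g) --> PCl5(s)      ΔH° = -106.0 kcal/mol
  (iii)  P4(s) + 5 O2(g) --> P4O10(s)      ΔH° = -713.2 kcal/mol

ΔH° = -674.8 kcal/mol

(i) × 3: (3)·(-392.0) = -1176.0 kcal/mol
(ii) × 2: (2)·(-106.0) = -212.0 kcal/mol
(iii) reversed: +713.2 kcal/mol
Summing the manipulated equations, ΔH° = (-1176.0) + (-212.0) + (+713.2) = -674.8 kcal/mol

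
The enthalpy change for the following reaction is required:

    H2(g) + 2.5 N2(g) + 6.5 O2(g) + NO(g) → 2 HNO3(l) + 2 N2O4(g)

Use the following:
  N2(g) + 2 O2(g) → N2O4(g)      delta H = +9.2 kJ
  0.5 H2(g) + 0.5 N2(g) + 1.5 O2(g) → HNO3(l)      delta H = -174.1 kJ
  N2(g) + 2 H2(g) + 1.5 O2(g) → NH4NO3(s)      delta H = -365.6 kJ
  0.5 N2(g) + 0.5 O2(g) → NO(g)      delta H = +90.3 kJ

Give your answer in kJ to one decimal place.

delta H = -420.1 kJ

equation 1 × 2: (2)·(+9.2) = +18.4 kJ
equation 2 × 2: (2)·(-174.1) = -348.2 kJ
equation 3: not needed.
equation 4 reversed: -90.3 kJ
Combining the equations, delta H = (2)·(+9.2) + (2)·(-174.1) + (-1)·(+90.3) = -420.1 kJ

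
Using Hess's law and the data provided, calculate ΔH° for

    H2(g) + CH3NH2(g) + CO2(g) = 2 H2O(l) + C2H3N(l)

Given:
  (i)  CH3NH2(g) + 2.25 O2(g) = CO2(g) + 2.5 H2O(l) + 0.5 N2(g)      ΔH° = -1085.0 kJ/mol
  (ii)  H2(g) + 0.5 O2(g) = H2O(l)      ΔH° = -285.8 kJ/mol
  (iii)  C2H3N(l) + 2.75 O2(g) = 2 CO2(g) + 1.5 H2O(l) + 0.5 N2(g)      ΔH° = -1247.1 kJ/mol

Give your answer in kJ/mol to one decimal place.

ΔH° = -123.7 kJ/mol

(i) as written (CH3NH2(g) already on the reactant side): -1085.0 kJ/mol
(ii) as written (H2(g) already on the reactant side): -285.8 kJ/mol
(iii) reversed (C2H3N(l) must end up as a product): +1247.1 kJ/mol
By Hess's law, ΔH° = (1)·(-1085.0) + (1)·(-285.8) + (-1)·(-1247.1) = -123.7 kJ/mol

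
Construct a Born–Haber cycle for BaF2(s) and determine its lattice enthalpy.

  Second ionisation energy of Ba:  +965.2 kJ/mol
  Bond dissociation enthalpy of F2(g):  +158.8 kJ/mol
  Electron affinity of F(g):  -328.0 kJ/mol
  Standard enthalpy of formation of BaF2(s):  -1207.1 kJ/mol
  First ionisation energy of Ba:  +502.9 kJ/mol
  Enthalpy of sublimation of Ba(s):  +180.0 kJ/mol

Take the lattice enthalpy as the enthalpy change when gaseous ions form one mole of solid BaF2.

U = -2358.0 kJ/mol

ΔHf° = 1·ΔHsub + 1·(ΣIE) + 1·D(F2) + 2·EA + U
-1207.1 = 1·(+180.0) + 1·(+1468.1) + 1·(+158.8) + 2·(-328.0) + U
U = -1207.1 − (+1150.9) = -2358.0 kJ/mol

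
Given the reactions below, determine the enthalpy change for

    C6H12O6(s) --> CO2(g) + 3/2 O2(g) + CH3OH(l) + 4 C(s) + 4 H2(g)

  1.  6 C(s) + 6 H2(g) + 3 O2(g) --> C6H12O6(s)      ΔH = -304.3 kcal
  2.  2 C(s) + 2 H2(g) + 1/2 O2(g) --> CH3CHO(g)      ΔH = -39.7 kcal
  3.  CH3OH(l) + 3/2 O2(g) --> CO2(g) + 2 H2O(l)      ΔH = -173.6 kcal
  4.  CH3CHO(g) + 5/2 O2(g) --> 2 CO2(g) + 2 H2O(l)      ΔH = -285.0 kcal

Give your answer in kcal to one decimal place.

ΔH = 153.2 kcal

eq. 1 reversed (reverse to put C6H12O6(s) on the reactant side): +304.3 kcal
eq. 2 as written: -39.7 kcal
eq. 3 reversed (CH3OH(l) must end up as a product): +173.6 kcal
eq. 4 as written: -285.0 kcal
Since enthalpy is a state function, ΔH = (-1)·(-304.3) + (1)·(-39.7) + (-1)·(-173.6) + (1)·(-285.0) = 153.2 kcal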